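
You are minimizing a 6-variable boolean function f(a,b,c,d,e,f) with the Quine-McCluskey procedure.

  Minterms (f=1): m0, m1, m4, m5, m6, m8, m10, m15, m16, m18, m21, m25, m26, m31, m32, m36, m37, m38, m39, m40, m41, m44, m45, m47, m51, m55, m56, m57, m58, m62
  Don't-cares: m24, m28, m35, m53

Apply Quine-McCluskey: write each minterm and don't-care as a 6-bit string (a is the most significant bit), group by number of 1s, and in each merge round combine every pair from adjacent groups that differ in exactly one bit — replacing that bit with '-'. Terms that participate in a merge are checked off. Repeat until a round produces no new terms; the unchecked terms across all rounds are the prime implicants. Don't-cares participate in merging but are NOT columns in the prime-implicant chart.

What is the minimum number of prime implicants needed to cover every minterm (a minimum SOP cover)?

12

[col 0] 000000*, 000001*, 000100*, 000101*, 000110*, 001000*, 001010*, 001111*, 010000*, 010010*, 010101*, 011000*, 011001*, 011010*, 011100*, 011111*, 100000*, 100011*, 100100*, 100101*, 100110*, 100111*, 101000*, 101001*, 101100*, 101101*, 101111*, 110011*, 110101*, 110111*, 111000*, 111001*, 111010*, 111110*
[col 1] -00000*, -00100*, -00101*, -00110*, -01000*, -01111, -10101*, -11000*, -11001*, -11010*, 0-0000*, 0-0101*, 0-1000*, 0-1010*, 0-1111, 00-000*, 000-00*, 000-01*, 00000-*, 0001-0*, 00010-*, 0010-0*, 01-000*, 01-010*, 0100-0*, 011-00, 0110-0*, 01100-*, 1-0011*, 1-0101*, 1-0111*, 1-1000*, 1-1001*, 10-000*, 10-100*, 10-101*, 10-111*, 100-00*, 100-11*, 1001-0*, 1001-1*, 10010-*, 10011-*, 101-00*, 101-01*, 10100-*, 1011-1*, 10110-*, 110-11*, 1101-1*, 111-10, 1110-0*, 11100-*
[col 2] --0101, --1000, -0-000, -00-00, -001-0, -0010-, -110-0, -1100-, 0--000, 0-10-0, 000-0-, 01-0-0, 1-0-11, 1-01-1, 1-100-, 10--00, 10-1-1, 10-10-, 1001--, 101-0-
Prime implicants: --0101, --1000, -0-000, -00-00, -001-0, -0010-, -01111, -110-0, -1100-, 0--000, 0-10-0, 0-1111, 000-0-, 01-0-0, 011-00, 1-0-11, 1-01-1, 1-100-, 10--00, 10-1-1, 10-10-, 1001--, 101-0-, 111-10
PI chart (minterm → PIs covering it):
  0 | -0-000,-00-00,0--000,000-0-
  1 | 000-0-  (sole → essential)
  4 | -00-00,-001-0,-0010-,000-0-
  5 | --0101,-0010-,000-0-
  6 | -001-0  (sole → essential)
  8 | --1000,-0-000,0--000,0-10-0
  10 | 0-10-0  (sole → essential)
  15 | -01111,0-1111
  16 | 0--000,01-0-0
  18 | 01-0-0  (sole → essential)
  21 | --0101  (sole → essential)
  25 | -1100-  (sole → essential)
  26 | -110-0,0-10-0,01-0-0
  31 | 0-1111  (sole → essential)
  32 | -0-000,-00-00,10--00
  36 | -00-00,-001-0,-0010-,10--00,10-10-,1001--
  37 | --0101,-0010-,1-01-1,10-1-1,10-10-,1001--
  38 | -001-0,1001--
  39 | 1-0-11,1-01-1,10-1-1,1001--
  40 | --1000,-0-000,1-100-,10--00,101-0-
  41 | 1-100-,101-0-
  44 | 10--00,10-10-,101-0-
  45 | 10-1-1,10-10-,101-0-
  47 | -01111,10-1-1
  51 | 1-0-11  (sole → essential)
  55 | 1-0-11,1-01-1
  56 | --1000,-110-0,-1100-,1-100-
  57 | -1100-,1-100-
  58 | -110-0,111-10
  62 | 111-10  (sole → essential)
Essential prime implicants: --0101, -001-0, -1100-, 0-10-0, 0-1111, 000-0-, 01-0-0, 1-0-11, 111-10
Petrick residual → -0-000, -01111, 101-0-
Minimum SOP uses 12 PIs: c'de'f + b'd'e'f' + b'c'df' + b'cdef + bcd'e' + a'cd'f' + a'cdef + a'b'c'e' + a'bd'f' + ac'ef + ab'ce' + abcef'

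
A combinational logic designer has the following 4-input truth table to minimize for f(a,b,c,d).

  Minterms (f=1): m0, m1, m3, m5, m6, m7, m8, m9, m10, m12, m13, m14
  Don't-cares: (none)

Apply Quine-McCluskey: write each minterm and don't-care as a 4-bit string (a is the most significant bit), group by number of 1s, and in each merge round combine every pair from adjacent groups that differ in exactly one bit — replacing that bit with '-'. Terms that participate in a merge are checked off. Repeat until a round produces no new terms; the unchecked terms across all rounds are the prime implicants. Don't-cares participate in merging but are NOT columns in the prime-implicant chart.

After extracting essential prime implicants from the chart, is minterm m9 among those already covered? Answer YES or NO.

YES

Round 0: 0000✓ 0001✓ 0011✓ 0101✓ 0110✓ 0111✓ 1000✓ 1001✓ 1010✓ 1100✓ 1101✓ 1110✓
Round 1: -000✓ -001✓ -101✓ -110 0-01✓ 0-11✓ 00-1✓ 000-✓ 01-1✓ 011- 1-00✓ 1-01✓ 1-10✓ 10-0✓ 100-✓ 11-0✓ 110-✓
Round 2: --01 -00- 0--1 1--0 1-0-
PIs = {--01, -00-, -110, 0--1, 011-, 1--0, 1-0-}
Coverage chart:
  m0: -00- ←essential
  m1: --01,-00-,0--1
  m3: 0--1 ←essential
  m5: --01,0--1
  m6: -110,011-
  m7: 0--1,011-
  m8: -00-,1--0,1-0-
  m9: --01,-00-,1-0-
  m10: 1--0 ←essential
  m12: 1--0,1-0-
  m13: --01,1-0-
  m14: -110,1--0
Essential: -00-, 0--1, 1--0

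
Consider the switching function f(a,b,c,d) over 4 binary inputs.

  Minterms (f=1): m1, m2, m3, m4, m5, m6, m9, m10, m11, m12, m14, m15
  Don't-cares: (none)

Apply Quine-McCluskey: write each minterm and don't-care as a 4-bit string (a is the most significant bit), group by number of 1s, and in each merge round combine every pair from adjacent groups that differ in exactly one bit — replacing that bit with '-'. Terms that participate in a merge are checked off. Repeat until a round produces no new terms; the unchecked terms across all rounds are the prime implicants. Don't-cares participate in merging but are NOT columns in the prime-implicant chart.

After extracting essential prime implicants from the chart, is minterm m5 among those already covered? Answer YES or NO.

NO

Round 0: 0001✓ 0010✓ 0011✓ 0100✓ 0101✓ 0110✓ 1001✓ 1010✓ 1011✓ 1100✓ 1110✓ 1111✓
Round 1: -001✓ -010✓ -011✓ -100✓ -110✓ 0-01 0-10✓ 00-1✓ 001-✓ 01-0✓ 010- 1-10✓ 1-11✓ 10-1✓ 101-✓ 11-0✓ 111-✓
Round 2: --10 -0-1 -01- -1-0 1-1-
PIs = {--10, -0-1, -01-, -1-0, 0-01, 010-, 1-1-}
Coverage chart:
  m1: -0-1,0-01
  m2: --10,-01-
  m3: -0-1,-01-
  m4: -1-0,010-
  m5: 0-01,010-
  m6: --10,-1-0
  m9: -0-1 ←essential
  m10: --10,-01-,1-1-
  m11: -0-1,-01-,1-1-
  m12: -1-0 ←essential
  m14: --10,-1-0,1-1-
  m15: 1-1- ←essential
Essential: -0-1, -1-0, 1-1-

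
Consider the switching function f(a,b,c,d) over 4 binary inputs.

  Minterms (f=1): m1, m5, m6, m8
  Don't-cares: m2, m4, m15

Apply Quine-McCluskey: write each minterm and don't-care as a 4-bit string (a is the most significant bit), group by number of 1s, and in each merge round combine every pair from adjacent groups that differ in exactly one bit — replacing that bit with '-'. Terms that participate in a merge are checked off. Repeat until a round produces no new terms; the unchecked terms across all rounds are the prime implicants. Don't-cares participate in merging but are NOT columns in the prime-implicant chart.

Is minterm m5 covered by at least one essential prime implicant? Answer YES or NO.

YES

Round 0: 0001✓ 0010✓ 0100✓ 0101✓ 0110✓ 1000 1111
Round 1: 0-01 0-10 01-0 010-
PIs = {0-01, 0-10, 01-0, 010-, 1000, 1111}
Coverage chart:
  m1: 0-01 ←essential
  m5: 0-01,010-
  m6: 0-10,01-0
  m8: 1000 ←essential
Essential: 0-01, 1000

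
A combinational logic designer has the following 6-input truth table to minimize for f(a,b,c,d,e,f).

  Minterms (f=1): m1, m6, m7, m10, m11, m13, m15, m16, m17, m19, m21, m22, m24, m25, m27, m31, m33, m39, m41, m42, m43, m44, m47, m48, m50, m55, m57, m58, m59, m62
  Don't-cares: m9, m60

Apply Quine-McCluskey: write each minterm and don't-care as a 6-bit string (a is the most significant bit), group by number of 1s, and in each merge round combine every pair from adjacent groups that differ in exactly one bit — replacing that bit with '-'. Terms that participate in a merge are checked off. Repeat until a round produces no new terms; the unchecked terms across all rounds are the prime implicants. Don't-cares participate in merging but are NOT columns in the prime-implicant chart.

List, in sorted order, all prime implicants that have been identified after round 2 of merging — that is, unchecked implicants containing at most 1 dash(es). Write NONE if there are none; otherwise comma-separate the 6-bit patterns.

size-2^0 implicants → 000001(✓)  000110(✓)  000111(✓)  001001(✓)  001010(✓)  001011(✓)  001101(✓)  001111(✓)  010000(✓)  010001(✓)  010011(✓)  010101(✓)  010110(✓)  011000(✓)  011001(✓)  011011(✓)  011111(✓)  100001(✓)  100111(✓)  101001(✓)  101010(✓)  101011(✓)  101100(✓)  101111(✓)  110000(✓)  110010(✓)  110111(✓)  111001(✓)  111010(✓)  111011(✓)  111100(✓)  111110(✓)
size-2^1 implicants → -00001(✓)  -00111(✓)  -01001(✓)  -01010(✓)  -01011(✓)  -01111(✓)  -10000  -11001(✓)  -11011(✓)  0-0001(✓)  0-0110  0-1001(✓)  0-1011(✓)  0-1111(✓)  00-001(✓)  00-111(✓)  00011-  001-01(✓)  001-11(✓)  0010-1(✓)  00101-(✓)  0011-1(✓)  01-000(✓)  01-001(✓)  01-011(✓)  010-01  0100-1(✓)  01000-(✓)  011-11(✓)  0110-1(✓)  01100-(✓)  1-0111  1-1001(✓)  1-1010(✓)  1-1011(✓)  1-1100  10-001(✓)  10-111(✓)  101-11(✓)  1010-1(✓)  10101-(✓)  11-010  1100-0  111-10  1110-1(✓)  11101-(✓)  1111-0
size-2^2 implicants → --1001(✓)  --1011(✓)  -0-001  -0-111  -01-11  -010-1(✓)  -0101-  -110-1(✓)  0--001  0-1-11  0-10-1(✓)  001--1  01-0-1  01-00-  1-10-1(✓)  1-101-
size-2^3 implicants → --10-1
Unchecked terms (primes): --10-1, -0-001, -0-111, -01-11, -0101-, -10000, 0--001, 0-0110, 0-1-11, 00011-, 001--1, 01-0-1, 01-00-, 010-01, 1-0111, 1-101-, 1-1100, 11-010, 1100-0, 111-10, 1111-0

-10000, 0-0110, 00011-, 010-01, 1-0111, 1-1100, 11-010, 1100-0, 111-10, 1111-0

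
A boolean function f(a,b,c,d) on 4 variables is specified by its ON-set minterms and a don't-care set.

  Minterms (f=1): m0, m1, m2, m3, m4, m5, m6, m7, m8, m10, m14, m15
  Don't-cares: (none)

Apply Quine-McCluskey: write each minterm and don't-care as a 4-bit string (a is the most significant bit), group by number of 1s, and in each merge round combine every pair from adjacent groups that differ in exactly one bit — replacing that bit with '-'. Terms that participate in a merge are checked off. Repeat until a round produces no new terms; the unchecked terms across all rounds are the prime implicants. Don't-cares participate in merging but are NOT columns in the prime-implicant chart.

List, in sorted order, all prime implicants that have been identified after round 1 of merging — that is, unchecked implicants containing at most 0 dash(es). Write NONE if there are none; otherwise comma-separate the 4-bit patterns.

Round 0: 0000✓ 0001✓ 0010✓ 0011✓ 0100✓ 0101✓ 0110✓ 0111✓ 1000✓ 1010✓ 1110✓ 1111✓
Round 1: -000✓ -010✓ -110✓ -111✓ 0-00✓ 0-01✓ 0-10✓ 0-11✓ 00-0✓ 00-1✓ 000-✓ 001-✓ 01-0✓ 01-1✓ 010-✓ 011-✓ 1-10✓ 10-0✓ 111-✓
Round 2: --10 -0-0 -11- 0--0✓ 0--1✓ 0-0-✓ 0-1-✓ 00--✓ 01--✓
Round 3: 0---
PIs = {--10, -0-0, -11-, 0---}

NONE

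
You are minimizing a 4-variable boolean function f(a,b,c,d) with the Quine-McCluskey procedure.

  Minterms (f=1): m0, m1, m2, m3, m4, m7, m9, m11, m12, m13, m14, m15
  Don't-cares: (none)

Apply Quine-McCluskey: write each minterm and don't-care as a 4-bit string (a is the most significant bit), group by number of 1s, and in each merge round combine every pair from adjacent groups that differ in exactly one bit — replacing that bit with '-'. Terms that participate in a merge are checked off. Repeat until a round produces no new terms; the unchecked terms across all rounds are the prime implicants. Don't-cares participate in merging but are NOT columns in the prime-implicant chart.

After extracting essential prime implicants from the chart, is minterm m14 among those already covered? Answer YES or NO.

YES

Round 0: 0000✓ 0001✓ 0010✓ 0011✓ 0100✓ 0111✓ 1001✓ 1011✓ 1100✓ 1101✓ 1110✓ 1111✓
Round 1: -001✓ -011✓ -100 -111✓ 0-00 0-11✓ 00-0✓ 00-1✓ 000-✓ 001-✓ 1-01✓ 1-11✓ 10-1✓ 11-0✓ 11-1✓ 110-✓ 111-✓
Round 2: --11 -0-1 00-- 1--1 11--
PIs = {--11, -0-1, -100, 0-00, 00--, 1--1, 11--}
Coverage chart:
  m0: 0-00,00--
  m1: -0-1,00--
  m2: 00-- ←essential
  m3: --11,-0-1,00--
  m4: -100,0-00
  m7: --11 ←essential
  m9: -0-1,1--1
  m11: --11,-0-1,1--1
  m12: -100,11--
  m13: 1--1,11--
  m14: 11-- ←essential
  m15: --11,1--1,11--
Essential: --11, 00--, 11--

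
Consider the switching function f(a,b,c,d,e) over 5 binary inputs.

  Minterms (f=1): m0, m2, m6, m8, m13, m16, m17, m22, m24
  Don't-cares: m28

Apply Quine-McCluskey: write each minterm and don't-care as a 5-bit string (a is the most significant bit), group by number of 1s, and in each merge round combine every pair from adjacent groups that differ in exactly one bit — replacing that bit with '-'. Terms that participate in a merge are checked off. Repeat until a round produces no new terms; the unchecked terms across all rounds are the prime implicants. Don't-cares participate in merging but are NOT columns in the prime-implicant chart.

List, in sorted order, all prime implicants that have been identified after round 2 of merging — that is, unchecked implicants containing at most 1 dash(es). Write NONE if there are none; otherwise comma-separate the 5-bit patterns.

-0110, 00-10, 000-0, 01101, 1000-, 11-00

Round 0: 00000✓ 00010✓ 00110✓ 01000✓ 01101 10000✓ 10001✓ 10110✓ 11000✓ 11100✓
Round 1: -0000✓ -0110 -1000✓ 0-000✓ 00-10 000-0 1-000✓ 1000- 11-00
Round 2: --000
PIs = {--000, -0110, 00-10, 000-0, 01101, 1000-, 11-00}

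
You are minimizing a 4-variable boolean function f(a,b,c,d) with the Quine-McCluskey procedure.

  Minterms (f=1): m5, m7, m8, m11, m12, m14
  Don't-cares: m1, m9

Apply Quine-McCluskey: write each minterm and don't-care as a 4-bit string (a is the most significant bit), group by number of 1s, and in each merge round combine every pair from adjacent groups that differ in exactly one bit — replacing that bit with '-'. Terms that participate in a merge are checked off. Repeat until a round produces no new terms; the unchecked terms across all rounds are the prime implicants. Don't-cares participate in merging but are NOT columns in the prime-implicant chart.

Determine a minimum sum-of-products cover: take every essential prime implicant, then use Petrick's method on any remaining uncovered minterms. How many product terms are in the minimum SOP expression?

4

[col 0] 0001*, 0101*, 0111*, 1000*, 1001*, 1011*, 1100*, 1110*
[col 1] -001, 0-01, 01-1, 1-00, 10-1, 100-, 11-0
Prime implicants: -001, 0-01, 01-1, 1-00, 10-1, 100-, 11-0
PI chart (minterm → PIs covering it):
  5 | 0-01,01-1
  7 | 01-1  (sole → essential)
  8 | 1-00,100-
  11 | 10-1  (sole → essential)
  12 | 1-00,11-0
  14 | 11-0  (sole → essential)
Essential prime implicants: 01-1, 10-1, 11-0
Petrick residual → 1-00
Minimum SOP uses 4 PIs: a'bd + ac'd' + ab'd + abd'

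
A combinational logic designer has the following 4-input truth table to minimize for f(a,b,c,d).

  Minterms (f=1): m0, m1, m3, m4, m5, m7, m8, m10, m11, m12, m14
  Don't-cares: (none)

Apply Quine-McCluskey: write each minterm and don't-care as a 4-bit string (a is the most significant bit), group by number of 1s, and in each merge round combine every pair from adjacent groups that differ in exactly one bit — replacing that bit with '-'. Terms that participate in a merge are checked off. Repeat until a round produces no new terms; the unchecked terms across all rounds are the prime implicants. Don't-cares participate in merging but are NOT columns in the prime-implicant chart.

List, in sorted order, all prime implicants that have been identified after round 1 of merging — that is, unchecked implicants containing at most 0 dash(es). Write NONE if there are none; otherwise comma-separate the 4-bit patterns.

NONE

Round 0: 0000✓ 0001✓ 0011✓ 0100✓ 0101✓ 0111✓ 1000✓ 1010✓ 1011✓ 1100✓ 1110✓
Round 1: -000✓ -011 -100✓ 0-00✓ 0-01✓ 0-11✓ 00-1✓ 000-✓ 01-1✓ 010-✓ 1-00✓ 1-10✓ 10-0✓ 101- 11-0✓
Round 2: --00 0--1 0-0- 1--0
PIs = {--00, -011, 0--1, 0-0-, 1--0, 101-}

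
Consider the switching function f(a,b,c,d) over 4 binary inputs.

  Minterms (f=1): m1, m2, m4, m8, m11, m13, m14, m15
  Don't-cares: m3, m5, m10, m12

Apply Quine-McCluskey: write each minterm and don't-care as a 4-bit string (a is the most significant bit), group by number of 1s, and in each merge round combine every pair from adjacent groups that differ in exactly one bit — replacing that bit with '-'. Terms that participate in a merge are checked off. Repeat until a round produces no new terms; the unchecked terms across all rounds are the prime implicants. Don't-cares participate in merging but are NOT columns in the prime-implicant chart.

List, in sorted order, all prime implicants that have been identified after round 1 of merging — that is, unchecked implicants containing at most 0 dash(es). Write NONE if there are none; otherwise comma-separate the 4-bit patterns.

NONE

[col 0] 0001*, 0010*, 0011*, 0100*, 0101*, 1000*, 1010*, 1011*, 1100*, 1101*, 1110*, 1111*
[col 1] -010*, -011*, -100*, -101*, 0-01, 00-1, 001-*, 010-*, 1-00*, 1-10*, 1-11*, 10-0*, 101-*, 11-0*, 11-1*, 110-*, 111-*
[col 2] -01-, -10-, 1--0, 1-1-, 11--
Prime implicants: -01-, -10-, 0-01, 00-1, 1--0, 1-1-, 11--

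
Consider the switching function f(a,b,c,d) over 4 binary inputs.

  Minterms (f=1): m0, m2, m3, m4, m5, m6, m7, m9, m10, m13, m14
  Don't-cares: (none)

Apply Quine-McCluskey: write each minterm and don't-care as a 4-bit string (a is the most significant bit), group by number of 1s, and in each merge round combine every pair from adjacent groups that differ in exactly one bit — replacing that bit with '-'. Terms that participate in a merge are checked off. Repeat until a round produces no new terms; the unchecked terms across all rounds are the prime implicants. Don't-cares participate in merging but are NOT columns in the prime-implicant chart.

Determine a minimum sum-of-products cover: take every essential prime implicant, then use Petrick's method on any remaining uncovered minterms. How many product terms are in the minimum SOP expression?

5

[col 0] 0000*, 0010*, 0011*, 0100*, 0101*, 0110*, 0111*, 1001*, 1010*, 1101*, 1110*
[col 1] -010*, -101, -110*, 0-00*, 0-10*, 0-11*, 00-0*, 001-*, 01-0*, 01-1*, 010-*, 011-*, 1-01, 1-10*
[col 2] --10, 0--0, 0-1-, 01--
Prime implicants: --10, -101, 0--0, 0-1-, 01--, 1-01
PI chart (minterm → PIs covering it):
  0 | 0--0  (sole → essential)
  2 | --10,0--0,0-1-
  3 | 0-1-  (sole → essential)
  4 | 0--0,01--
  5 | -101,01--
  6 | --10,0--0,0-1-,01--
  7 | 0-1-,01--
  9 | 1-01  (sole → essential)
  10 | --10  (sole → essential)
  13 | -101,1-01
  14 | --10  (sole → essential)
Essential prime implicants: --10, 0--0, 0-1-, 1-01
Petrick residual → -101
Minimum SOP uses 5 PIs: cd' + bc'd + a'd' + a'c + ac'd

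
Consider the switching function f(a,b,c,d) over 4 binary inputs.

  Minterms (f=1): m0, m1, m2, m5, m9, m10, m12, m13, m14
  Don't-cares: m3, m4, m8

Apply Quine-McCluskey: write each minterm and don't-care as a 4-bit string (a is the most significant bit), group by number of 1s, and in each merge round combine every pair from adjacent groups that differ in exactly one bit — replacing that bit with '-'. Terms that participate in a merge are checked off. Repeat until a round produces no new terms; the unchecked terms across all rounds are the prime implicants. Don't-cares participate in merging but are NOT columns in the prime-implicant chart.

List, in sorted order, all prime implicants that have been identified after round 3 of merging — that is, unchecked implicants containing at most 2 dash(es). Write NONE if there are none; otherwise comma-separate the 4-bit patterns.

Round 0: 0000✓ 0001✓ 0010✓ 0011✓ 0100✓ 0101✓ 1000✓ 1001✓ 1010✓ 1100✓ 1101✓ 1110✓
Round 1: -000✓ -001✓ -010✓ -100✓ -101✓ 0-00✓ 0-01✓ 00-0✓ 00-1✓ 000-✓ 001-✓ 010-✓ 1-00✓ 1-01✓ 1-10✓ 10-0✓ 100-✓ 11-0✓ 110-✓
Round 2: --00✓ --01✓ -0-0 -00-✓ -10-✓ 0-0-✓ 00-- 1--0 1-0-✓
Round 3: --0-
PIs = {--0-, -0-0, 00--, 1--0}

-0-0, 00--, 1--0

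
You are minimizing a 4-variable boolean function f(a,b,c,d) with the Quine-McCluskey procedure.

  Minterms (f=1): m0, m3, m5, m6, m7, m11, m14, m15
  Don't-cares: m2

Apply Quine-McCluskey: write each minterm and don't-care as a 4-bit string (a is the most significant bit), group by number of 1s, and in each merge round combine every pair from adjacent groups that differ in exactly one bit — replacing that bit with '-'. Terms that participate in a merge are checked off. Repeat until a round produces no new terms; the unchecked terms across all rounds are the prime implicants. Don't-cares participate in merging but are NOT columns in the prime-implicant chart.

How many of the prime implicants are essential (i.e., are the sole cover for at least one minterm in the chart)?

Round 0: 0000✓ 0010✓ 0011✓ 0101✓ 0110✓ 0111✓ 1011✓ 1110✓ 1111✓
Round 1: -011✓ -110✓ -111✓ 0-10✓ 0-11✓ 00-0 001-✓ 01-1 011-✓ 1-11✓ 111-✓
Round 2: --11 -11- 0-1-
PIs = {--11, -11-, 0-1-, 00-0, 01-1}
Coverage chart:
  m0: 00-0 ←essential
  m3: --11,0-1-
  m5: 01-1 ←essential
  m6: -11-,0-1-
  m7: --11,-11-,0-1-,01-1
  m11: --11 ←essential
  m14: -11- ←essential
  m15: --11,-11-
Essential: --11, -11-, 00-0, 01-1

4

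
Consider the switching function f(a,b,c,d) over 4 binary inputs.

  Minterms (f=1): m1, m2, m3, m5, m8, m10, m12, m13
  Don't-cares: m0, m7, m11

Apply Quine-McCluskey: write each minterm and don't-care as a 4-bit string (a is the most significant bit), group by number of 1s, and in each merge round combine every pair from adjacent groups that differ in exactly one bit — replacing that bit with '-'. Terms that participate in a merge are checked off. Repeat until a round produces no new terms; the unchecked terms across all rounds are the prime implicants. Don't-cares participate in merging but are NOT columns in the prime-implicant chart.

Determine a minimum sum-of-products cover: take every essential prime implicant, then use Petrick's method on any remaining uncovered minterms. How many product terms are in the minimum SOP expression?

3

[col 0] 0000*, 0001*, 0010*, 0011*, 0101*, 0111*, 1000*, 1010*, 1011*, 1100*, 1101*
[col 1] -000*, -010*, -011*, -101, 0-01*, 0-11*, 00-0*, 00-1*, 000-*, 001-*, 01-1*, 1-00, 10-0*, 101-*, 110-
[col 2] -0-0, -01-, 0--1, 00--
Prime implicants: -0-0, -01-, -101, 0--1, 00--, 1-00, 110-
PI chart (minterm → PIs covering it):
  1 | 0--1,00--
  2 | -0-0,-01-,00--
  3 | -01-,0--1,00--
  5 | -101,0--1
  8 | -0-0,1-00
  10 | -0-0,-01-
  12 | 1-00,110-
  13 | -101,110-
(no essential prime implicants)
Petrick residual → -0-0, 0--1, 110-
Minimum SOP uses 3 PIs: b'd' + a'd + abc'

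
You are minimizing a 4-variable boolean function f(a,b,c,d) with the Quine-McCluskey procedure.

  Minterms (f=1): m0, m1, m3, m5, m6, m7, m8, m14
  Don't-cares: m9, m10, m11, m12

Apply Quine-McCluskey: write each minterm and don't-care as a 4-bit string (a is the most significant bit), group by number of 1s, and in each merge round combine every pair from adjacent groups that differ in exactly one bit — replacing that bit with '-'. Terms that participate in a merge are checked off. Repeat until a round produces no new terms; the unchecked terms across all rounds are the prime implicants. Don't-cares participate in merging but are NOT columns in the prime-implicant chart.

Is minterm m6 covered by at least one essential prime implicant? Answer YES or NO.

[col 0] 0000*, 0001*, 0011*, 0101*, 0110*, 0111*, 1000*, 1001*, 1010*, 1011*, 1100*, 1110*
[col 1] -000*, -001*, -011*, -110, 0-01*, 0-11*, 00-1*, 000-*, 01-1*, 011-, 1-00*, 1-10*, 10-0*, 10-1*, 100-*, 101-*, 11-0*
[col 2] -0-1, -00-, 0--1, 1--0, 10--
Prime implicants: -0-1, -00-, -110, 0--1, 011-, 1--0, 10--
PI chart (minterm → PIs covering it):
  0 | -00-  (sole → essential)
  1 | -0-1,-00-,0--1
  3 | -0-1,0--1
  5 | 0--1  (sole → essential)
  6 | -110,011-
  7 | 0--1,011-
  8 | -00-,1--0,10--
  14 | -110,1--0
Essential prime implicants: -00-, 0--1

NO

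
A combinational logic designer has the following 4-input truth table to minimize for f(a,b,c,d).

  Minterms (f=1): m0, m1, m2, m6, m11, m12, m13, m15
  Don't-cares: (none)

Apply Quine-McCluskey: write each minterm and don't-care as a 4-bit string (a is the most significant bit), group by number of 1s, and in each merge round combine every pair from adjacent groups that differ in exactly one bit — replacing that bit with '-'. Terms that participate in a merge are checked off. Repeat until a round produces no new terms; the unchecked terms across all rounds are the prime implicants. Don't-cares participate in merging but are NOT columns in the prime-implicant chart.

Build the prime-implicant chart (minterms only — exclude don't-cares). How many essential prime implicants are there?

4

[col 0] 0000*, 0001*, 0010*, 0110*, 1011*, 1100*, 1101*, 1111*
[col 1] 0-10, 00-0, 000-, 1-11, 11-1, 110-
Prime implicants: 0-10, 00-0, 000-, 1-11, 11-1, 110-
PI chart (minterm → PIs covering it):
  0 | 00-0,000-
  1 | 000-  (sole → essential)
  2 | 0-10,00-0
  6 | 0-10  (sole → essential)
  11 | 1-11  (sole → essential)
  12 | 110-  (sole → essential)
  13 | 11-1,110-
  15 | 1-11,11-1
Essential prime implicants: 0-10, 000-, 1-11, 110-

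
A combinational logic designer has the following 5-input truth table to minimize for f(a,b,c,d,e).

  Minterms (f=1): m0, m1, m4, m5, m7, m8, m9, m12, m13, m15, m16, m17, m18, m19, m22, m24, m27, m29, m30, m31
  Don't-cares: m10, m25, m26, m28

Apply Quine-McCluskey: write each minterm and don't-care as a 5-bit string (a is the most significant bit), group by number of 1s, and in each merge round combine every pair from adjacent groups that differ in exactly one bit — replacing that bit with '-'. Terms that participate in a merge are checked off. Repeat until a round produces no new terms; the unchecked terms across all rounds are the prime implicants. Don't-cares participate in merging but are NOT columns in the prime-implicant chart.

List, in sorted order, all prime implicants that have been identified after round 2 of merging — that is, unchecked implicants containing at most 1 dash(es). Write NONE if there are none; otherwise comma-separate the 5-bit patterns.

size-2^0 implicants → 00000(✓)  00001(✓)  00100(✓)  00101(✓)  00111(✓)  01000(✓)  01001(✓)  01010(✓)  01100(✓)  01101(✓)  01111(✓)  10000(✓)  10001(✓)  10010(✓)  10011(✓)  10110(✓)  11000(✓)  11001(✓)  11010(✓)  11011(✓)  11100(✓)  11101(✓)  11110(✓)  11111(✓)
size-2^1 implicants → -0000(✓)  -0001(✓)  -1000(✓)  -1001(✓)  -1010(✓)  -1100(✓)  -1101(✓)  -1111(✓)  0-000(✓)  0-001(✓)  0-100(✓)  0-101(✓)  0-111(✓)  00-00(✓)  00-01(✓)  0000-(✓)  001-1(✓)  0010-(✓)  01-00(✓)  01-01(✓)  010-0(✓)  0100-(✓)  011-1(✓)  0110-(✓)  1-000(✓)  1-001(✓)  1-010(✓)  1-011(✓)  1-110(✓)  10-10(✓)  100-0(✓)  100-1(✓)  1000-(✓)  1001-(✓)  11-00(✓)  11-01(✓)  11-10(✓)  11-11(✓)  110-0(✓)  110-1(✓)  1100-(✓)  1101-(✓)  111-0(✓)  111-1(✓)  1110-(✓)  1111-(✓)
size-2^2 implicants → --000(✓)  --001(✓)  -000-(✓)  -1-00(✓)  -1-01(✓)  -10-0  -100-(✓)  -11-1  -110-(✓)  0--00(✓)  0--01(✓)  0-00-(✓)  0-1-1  0-10-(✓)  00-0-(✓)  01-0-(✓)  1--10  1-0-0(✓)  1-0-1(✓)  1-00-(✓)  1-01-(✓)  100--(✓)  11--0(✓)  11--1(✓)  11-0-(✓)  11-1-(✓)  110--(✓)  111--(✓)
size-2^3 implicants → --00-  -1-0-  0--0-  1-0--  11---
Unchecked terms (primes): --00-, -1-0-, -10-0, -11-1, 0--0-, 0-1-1, 1--10, 1-0--, 11---

NONE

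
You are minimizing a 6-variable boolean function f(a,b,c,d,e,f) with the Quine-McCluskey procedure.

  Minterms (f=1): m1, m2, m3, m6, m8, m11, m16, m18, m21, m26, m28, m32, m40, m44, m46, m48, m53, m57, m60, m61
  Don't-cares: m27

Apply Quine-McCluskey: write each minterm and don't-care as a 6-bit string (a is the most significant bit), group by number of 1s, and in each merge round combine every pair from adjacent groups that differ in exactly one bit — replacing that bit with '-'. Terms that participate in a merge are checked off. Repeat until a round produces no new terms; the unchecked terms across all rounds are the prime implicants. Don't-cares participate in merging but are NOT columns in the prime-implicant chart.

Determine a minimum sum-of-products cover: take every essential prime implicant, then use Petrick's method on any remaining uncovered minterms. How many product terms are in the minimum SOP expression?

11

[col 0] 000001*, 000010*, 000011*, 000110*, 001000*, 001011*, 010000*, 010010*, 010101*, 011010*, 011011*, 011100*, 100000*, 101000*, 101100*, 101110*, 110000*, 110101*, 111001*, 111100*, 111101*
[col 1] -01000, -10000, -10101, -11100, 0-0010, 0-1011, 00-011, 000-10, 0000-1, 00001-, 01-010, 0100-0, 01101-, 1-0000, 1-1100, 10-000, 101-00, 1011-0, 11-101, 111-01, 11110-
Prime implicants: -01000, -10000, -10101, -11100, 0-0010, 0-1011, 00-011, 000-10, 0000-1, 00001-, 01-010, 0100-0, 01101-, 1-0000, 1-1100, 10-000, 101-00, 1011-0, 11-101, 111-01, 11110-
PI chart (minterm → PIs covering it):
  1 | 0000-1  (sole → essential)
  2 | 0-0010,000-10,00001-
  3 | 00-011,0000-1,00001-
  6 | 000-10  (sole → essential)
  8 | -01000  (sole → essential)
  11 | 0-1011,00-011
  16 | -10000,0100-0
  18 | 0-0010,01-010,0100-0
  21 | -10101  (sole → essential)
  26 | 01-010,01101-
  28 | -11100  (sole → essential)
  32 | 1-0000,10-000
  40 | -01000,10-000,101-00
  44 | 1-1100,101-00,1011-0
  46 | 1011-0  (sole → essential)
  48 | -10000,1-0000
  53 | -10101,11-101
  57 | 111-01  (sole → essential)
  60 | -11100,1-1100,11110-
  61 | 11-101,111-01,11110-
Essential prime implicants: -01000, -10101, -11100, 000-10, 0000-1, 1011-0, 111-01
Petrick residual → -10000, 0-1011, 01-010, 1-0000
Minimum SOP uses 11 PIs: b'cd'e'f' + bc'd'e'f' + bc'de'f + bcde'f' + a'cd'ef + a'b'c'ef' + a'b'c'd'f + a'bd'ef' + ac'd'e'f' + ab'cdf' + abce'f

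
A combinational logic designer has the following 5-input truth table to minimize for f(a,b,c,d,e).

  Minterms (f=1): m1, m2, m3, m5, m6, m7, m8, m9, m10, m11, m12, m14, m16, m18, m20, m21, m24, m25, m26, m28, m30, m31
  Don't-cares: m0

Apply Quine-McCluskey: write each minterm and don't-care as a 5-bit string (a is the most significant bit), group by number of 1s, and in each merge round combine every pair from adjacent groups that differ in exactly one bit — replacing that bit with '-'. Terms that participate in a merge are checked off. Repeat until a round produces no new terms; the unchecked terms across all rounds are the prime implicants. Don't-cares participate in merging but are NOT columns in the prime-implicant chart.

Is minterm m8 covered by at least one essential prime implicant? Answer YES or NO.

[col 0] 00000*, 00001*, 00010*, 00011*, 00101*, 00110*, 00111*, 01000*, 01001*, 01010*, 01011*, 01100*, 01110*, 10000*, 10010*, 10100*, 10101*, 11000*, 11001*, 11010*, 11100*, 11110*, 11111*
[col 1] -0000*, -0010*, -0101, -1000*, -1001*, -1010*, -1100*, -1110*, 0-000*, 0-001*, 0-010*, 0-011*, 0-110*, 00-01*, 00-10*, 00-11*, 000-0*, 000-1*, 0000-*, 0001-*, 001-1*, 0011-*, 01-00*, 01-10*, 010-0*, 010-1*, 0100-*, 0101-*, 011-0*, 1-000*, 1-010*, 1-100*, 10-00*, 100-0*, 1010-, 11-00*, 11-10*, 110-0*, 1100-*, 111-0*, 1111-
[col 2] --000*, --010*, -00-0*, -1-00*, -1-10*, -10-0*, -100-, -11-0*, 0--10, 0-0-0*, 0-0-1*, 0-00-*, 0-01-*, 00--1, 00-1-, 000--*, 01--0*, 010--*, 1--00, 1-0-0*, 11--0*
[col 3] --0-0, -1--0, 0-0--
Prime implicants: --0-0, -0101, -1--0, -100-, 0--10, 0-0--, 00--1, 00-1-, 1--00, 1010-, 1111-
PI chart (minterm → PIs covering it):
  1 | 0-0--,00--1
  2 | --0-0,0--10,0-0--,00-1-
  3 | 0-0--,00--1,00-1-
  5 | -0101,00--1
  6 | 0--10,00-1-
  7 | 00--1,00-1-
  8 | --0-0,-1--0,-100-,0-0--
  9 | -100-,0-0--
  10 | --0-0,-1--0,0--10,0-0--
  11 | 0-0--  (sole → essential)
  12 | -1--0  (sole → essential)
  14 | -1--0,0--10
  16 | --0-0,1--00
  18 | --0-0  (sole → essential)
  20 | 1--00,1010-
  21 | -0101,1010-
  24 | --0-0,-1--0,-100-,1--00
  25 | -100-  (sole → essential)
  26 | --0-0,-1--0
  28 | -1--0,1--00
  30 | -1--0,1111-
  31 | 1111-  (sole → essential)
Essential prime implicants: --0-0, -1--0, -100-, 0-0--, 1111-

YES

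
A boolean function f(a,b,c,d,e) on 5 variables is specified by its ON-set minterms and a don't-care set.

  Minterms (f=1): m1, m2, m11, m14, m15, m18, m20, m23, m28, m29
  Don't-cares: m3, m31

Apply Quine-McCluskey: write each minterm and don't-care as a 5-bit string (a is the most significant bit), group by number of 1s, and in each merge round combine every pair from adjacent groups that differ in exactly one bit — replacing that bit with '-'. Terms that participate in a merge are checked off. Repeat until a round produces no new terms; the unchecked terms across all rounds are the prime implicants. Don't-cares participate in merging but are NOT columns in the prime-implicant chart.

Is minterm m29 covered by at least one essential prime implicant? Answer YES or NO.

NO

[col 0] 00001*, 00010*, 00011*, 01011*, 01110*, 01111*, 10010*, 10100*, 10111*, 11100*, 11101*, 11111*
[col 1] -0010, -1111, 0-011, 000-1, 0001-, 01-11, 0111-, 1-100, 1-111, 111-1, 1110-
Prime implicants: -0010, -1111, 0-011, 000-1, 0001-, 01-11, 0111-, 1-100, 1-111, 111-1, 1110-
PI chart (minterm → PIs covering it):
  1 | 000-1  (sole → essential)
  2 | -0010,0001-
  11 | 0-011,01-11
  14 | 0111-  (sole → essential)
  15 | -1111,01-11,0111-
  18 | -0010  (sole → essential)
  20 | 1-100  (sole → essential)
  23 | 1-111  (sole → essential)
  28 | 1-100,1110-
  29 | 111-1,1110-
Essential prime implicants: -0010, 000-1, 0111-, 1-100, 1-111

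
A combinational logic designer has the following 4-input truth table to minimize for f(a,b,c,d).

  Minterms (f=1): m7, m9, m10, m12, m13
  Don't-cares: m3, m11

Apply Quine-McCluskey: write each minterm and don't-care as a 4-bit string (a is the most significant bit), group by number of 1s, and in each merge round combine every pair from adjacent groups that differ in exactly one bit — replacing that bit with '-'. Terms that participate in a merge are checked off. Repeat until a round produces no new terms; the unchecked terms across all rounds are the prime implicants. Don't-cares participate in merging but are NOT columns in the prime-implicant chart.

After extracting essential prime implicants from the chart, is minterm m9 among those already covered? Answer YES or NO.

[col 0] 0011*, 0111*, 1001*, 1010*, 1011*, 1100*, 1101*
[col 1] -011, 0-11, 1-01, 10-1, 101-, 110-
Prime implicants: -011, 0-11, 1-01, 10-1, 101-, 110-
PI chart (minterm → PIs covering it):
  7 | 0-11  (sole → essential)
  9 | 1-01,10-1
  10 | 101-  (sole → essential)
  12 | 110-  (sole → essential)
  13 | 1-01,110-
Essential prime implicants: 0-11, 101-, 110-

NO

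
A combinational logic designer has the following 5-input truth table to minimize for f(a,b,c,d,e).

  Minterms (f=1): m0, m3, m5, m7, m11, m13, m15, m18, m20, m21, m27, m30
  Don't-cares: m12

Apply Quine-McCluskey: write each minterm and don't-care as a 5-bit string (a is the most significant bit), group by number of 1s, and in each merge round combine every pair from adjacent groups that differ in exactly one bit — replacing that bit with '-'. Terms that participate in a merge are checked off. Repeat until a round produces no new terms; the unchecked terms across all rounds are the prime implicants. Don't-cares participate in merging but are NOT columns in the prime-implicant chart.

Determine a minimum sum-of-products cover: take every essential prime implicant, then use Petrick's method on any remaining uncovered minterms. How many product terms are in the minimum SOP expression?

Round 0: 00000 00011✓ 00101✓ 00111✓ 01011✓ 01100✓ 01101✓ 01111✓ 10010 10100✓ 10101✓ 11011✓ 11110
Round 1: -0101 -1011 0-011✓ 0-101✓ 0-111✓ 00-11✓ 001-1✓ 01-11✓ 011-1✓ 0110- 1010-
Round 2: 0--11 0-1-1
PIs = {-0101, -1011, 0--11, 0-1-1, 00000, 0110-, 10010, 1010-, 11110}
Coverage chart:
  m0: 00000 ←essential
  m3: 0--11 ←essential
  m5: -0101,0-1-1
  m7: 0--11,0-1-1
  m11: -1011,0--11
  m13: 0-1-1,0110-
  m15: 0--11,0-1-1
  m18: 10010 ←essential
  m20: 1010- ←essential
  m21: -0101,1010-
  m27: -1011 ←essential
  m30: 11110 ←essential
Essential: -1011, 0--11, 00000, 10010, 1010-, 11110
Petrick residual → 0-1-1
Min cover (7 terms): bc'de + a'de + a'ce + a'b'c'd'e' + ab'c'de' + ab'cd' + abcde'

7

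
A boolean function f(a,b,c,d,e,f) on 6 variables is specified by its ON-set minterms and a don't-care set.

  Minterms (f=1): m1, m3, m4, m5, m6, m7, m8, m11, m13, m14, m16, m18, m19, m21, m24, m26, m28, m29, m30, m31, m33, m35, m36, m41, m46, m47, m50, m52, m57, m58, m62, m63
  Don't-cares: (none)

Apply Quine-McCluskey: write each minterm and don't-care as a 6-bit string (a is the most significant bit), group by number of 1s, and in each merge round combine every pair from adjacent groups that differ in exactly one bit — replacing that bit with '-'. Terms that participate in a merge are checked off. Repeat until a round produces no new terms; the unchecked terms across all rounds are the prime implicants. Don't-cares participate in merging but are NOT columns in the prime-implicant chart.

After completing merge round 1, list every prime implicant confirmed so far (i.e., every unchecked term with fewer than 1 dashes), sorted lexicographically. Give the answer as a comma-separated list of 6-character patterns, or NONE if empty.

[col 0] 000001*, 000011*, 000100*, 000101*, 000110*, 000111*, 001000*, 001011*, 001101*, 001110*, 010000*, 010010*, 010011*, 010101*, 011000*, 011010*, 011100*, 011101*, 011110*, 011111*, 100001*, 100011*, 100100*, 101001*, 101110*, 101111*, 110010*, 110100*, 111001*, 111010*, 111110*, 111111*
[col 1] -00001*, -00011*, -00100, -01110*, -10010*, -11010*, -11110*, -11111*, 0-0011, 0-0101*, 0-1000, 0-1101*, 0-1110*, 00-011, 00-101*, 00-110, 000-01*, 000-11*, 0000-1*, 0001-0*, 0001-1*, 00010-*, 00011-*, 01-000*, 01-010*, 01-101*, 0100-0*, 01001-, 011-00*, 011-10*, 0110-0*, 0111-0*, 0111-1*, 01110-*, 01111-*, 1-0100, 1-1001, 1-1110*, 1-1111*, 10-001, 1000-1*, 10111-*, 11-010*, 111-10*, 11111-*
[col 2] --1110, -000-1, -1-010, -11-10, -1111-, 0--101, 000--1, 0001--, 01-0-0, 011--0, 0111--, 1-111-
Prime implicants: --1110, -000-1, -00100, -1-010, -11-10, -1111-, 0--101, 0-0011, 0-1000, 00-011, 00-110, 000--1, 0001--, 01-0-0, 01001-, 011--0, 0111--, 1-0100, 1-1001, 1-111-, 10-001

NONE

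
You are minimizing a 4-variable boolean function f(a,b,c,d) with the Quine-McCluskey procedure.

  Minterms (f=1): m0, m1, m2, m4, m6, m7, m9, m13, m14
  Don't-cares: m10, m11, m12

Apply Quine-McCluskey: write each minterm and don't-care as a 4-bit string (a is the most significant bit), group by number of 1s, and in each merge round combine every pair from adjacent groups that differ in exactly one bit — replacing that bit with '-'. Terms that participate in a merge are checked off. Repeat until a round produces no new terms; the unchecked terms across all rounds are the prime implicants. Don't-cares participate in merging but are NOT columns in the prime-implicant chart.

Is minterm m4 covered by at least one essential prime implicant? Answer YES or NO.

Round 0: 0000✓ 0001✓ 0010✓ 0100✓ 0110✓ 0111✓ 1001✓ 1010✓ 1011✓ 1100✓ 1101✓ 1110✓
Round 1: -001 -010✓ -100✓ -110✓ 0-00✓ 0-10✓ 00-0✓ 000- 01-0✓ 011- 1-01 1-10✓ 10-1 101- 11-0✓ 110-
Round 2: --10 -1-0 0--0
PIs = {--10, -001, -1-0, 0--0, 000-, 011-, 1-01, 10-1, 101-, 110-}
Coverage chart:
  m0: 0--0,000-
  m1: -001,000-
  m2: --10,0--0
  m4: -1-0,0--0
  m6: --10,-1-0,0--0,011-
  m7: 011- ←essential
  m9: -001,1-01,10-1
  m13: 1-01,110-
  m14: --10,-1-0
Essential: 011-

NO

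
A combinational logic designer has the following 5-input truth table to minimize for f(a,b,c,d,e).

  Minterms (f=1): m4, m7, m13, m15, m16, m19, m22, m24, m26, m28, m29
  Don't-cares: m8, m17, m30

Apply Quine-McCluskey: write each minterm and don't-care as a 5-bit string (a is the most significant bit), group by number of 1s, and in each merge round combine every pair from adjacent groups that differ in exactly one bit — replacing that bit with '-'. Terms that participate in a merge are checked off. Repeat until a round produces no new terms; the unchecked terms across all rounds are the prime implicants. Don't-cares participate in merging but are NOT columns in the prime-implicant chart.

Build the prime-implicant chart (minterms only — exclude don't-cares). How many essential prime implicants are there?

[col 0] 00100, 00111*, 01000*, 01101*, 01111*, 10000*, 10001*, 10011*, 10110*, 11000*, 11010*, 11100*, 11101*, 11110*
[col 1] -1000, -1101, 0-111, 011-1, 1-000, 1-110, 100-1, 1000-, 11-00*, 11-10*, 110-0*, 111-0*, 1110-
[col 2] 11--0
Prime implicants: -1000, -1101, 0-111, 00100, 011-1, 1-000, 1-110, 100-1, 1000-, 11--0, 1110-
PI chart (minterm → PIs covering it):
  4 | 00100  (sole → essential)
  7 | 0-111  (sole → essential)
  13 | -1101,011-1
  15 | 0-111,011-1
  16 | 1-000,1000-
  19 | 100-1  (sole → essential)
  22 | 1-110  (sole → essential)
  24 | -1000,1-000,11--0
  26 | 11--0  (sole → essential)
  28 | 11--0,1110-
  29 | -1101,1110-
Essential prime implicants: 0-111, 00100, 1-110, 100-1, 11--0

5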